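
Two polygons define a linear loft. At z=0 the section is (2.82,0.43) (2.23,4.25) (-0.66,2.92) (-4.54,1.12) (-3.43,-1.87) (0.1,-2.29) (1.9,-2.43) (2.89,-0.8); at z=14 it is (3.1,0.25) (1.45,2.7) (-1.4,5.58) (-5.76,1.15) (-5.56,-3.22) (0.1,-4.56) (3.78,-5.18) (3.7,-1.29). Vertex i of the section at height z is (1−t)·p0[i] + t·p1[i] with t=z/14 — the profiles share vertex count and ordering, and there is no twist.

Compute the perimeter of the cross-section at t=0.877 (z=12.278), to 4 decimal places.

Cross-section at t=0.877: each vertex is (1-t)·p0[i] + t·p1[i].
  v1: (1-0.877)·(2.82,0.43) + 0.877·(3.1,0.25) = (3.0656,0.2721)
  v2: (1-0.877)·(2.23,4.25) + 0.877·(1.45,2.7) = (1.5459,2.8906)
  v3: (1-0.877)·(-0.66,2.92) + 0.877·(-1.4,5.58) = (-1.3090,5.2528)
  v4: (1-0.877)·(-4.54,1.12) + 0.877·(-5.76,1.15) = (-5.6099,1.1463)
  v5: (1-0.877)·(-3.43,-1.87) + 0.877·(-5.56,-3.22) = (-5.2980,-3.0540)
  v6: (1-0.877)·(0.1,-2.29) + 0.877·(0.1,-4.56) = (0.1000,-4.2808)
  v7: (1-0.877)·(1.9,-2.43) + 0.877·(3.78,-5.18) = (3.5488,-4.8418)
  v8: (1-0.877)·(2.89,-0.8) + 0.877·(3.7,-1.29) = (3.6004,-1.2297)
Perimeter = Σ |v_{i+1} − v_i|:
  edge 1→2: √(-1.5196² + 2.6185²) = 3.0275 (running 3.0275)
  edge 2→3: √(-2.8549² + 2.3622²) = 3.7055 (running 6.7330)
  edge 3→4: √(-4.3010² + -4.1065²) = 5.9466 (running 12.6795)
  edge 4→5: √(0.3119² + -4.2003²) = 4.2118 (running 16.8914)
  edge 5→6: √(5.3980² + -1.2268²) = 5.5357 (running 22.4270)
  edge 6→7: √(3.4488² + -0.5610²) = 3.4941 (running 25.9211)
  edge 7→8: √(0.0516² + 3.6120²) = 3.6124 (running 29.5335)
  edge 8→1: √(-0.5348² + 1.5019²) = 1.5943 (running 31.1278)
Perimeter = 31.1278

Perimeter at t=0.877: 31.1278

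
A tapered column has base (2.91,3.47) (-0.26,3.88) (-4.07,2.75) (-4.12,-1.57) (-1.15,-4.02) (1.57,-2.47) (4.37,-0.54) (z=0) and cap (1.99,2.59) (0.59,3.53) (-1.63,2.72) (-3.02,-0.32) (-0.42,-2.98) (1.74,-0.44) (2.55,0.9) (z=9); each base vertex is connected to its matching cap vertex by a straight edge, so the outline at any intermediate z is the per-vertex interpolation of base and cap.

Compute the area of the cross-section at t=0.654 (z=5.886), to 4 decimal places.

Area at t=0.654: 29.1893

Cross-section at t=0.654: each vertex is (1-t)·p0[i] + t·p1[i].
  v1: (1-0.654)·(2.91,3.47) + 0.654·(1.99,2.59) = (2.3083,2.8945)
  v2: (1-0.654)·(-0.26,3.88) + 0.654·(0.59,3.53) = (0.2959,3.6511)
  v3: (1-0.654)·(-4.07,2.75) + 0.654·(-1.63,2.72) = (-2.4742,2.7304)
  v4: (1-0.654)·(-4.12,-1.57) + 0.654·(-3.02,-0.32) = (-3.4006,-0.7525)
  v5: (1-0.654)·(-1.15,-4.02) + 0.654·(-0.42,-2.98) = (-0.6726,-3.3398)
  v6: (1-0.654)·(1.57,-2.47) + 0.654·(1.74,-0.44) = (1.6812,-1.1424)
  v7: (1-0.654)·(4.37,-0.54) + 0.654·(2.55,0.9) = (3.1797,0.4018)
Shoelace sum Σ(x_i·y_{i+1} − x_{i+1}·y_i):
  i=1: 2.3083·3.6511 − 0.2959·2.8945 = +7.5714 (running +7.5714)
  i=2: 0.2959·2.7304 − -2.4742·3.6511 = +9.8416 (running +17.4130)
  i=3: -2.4742·-0.7525 − -3.4006·2.7304 = +11.1468 (running +28.5598)
  i=4: -3.4006·-3.3398 − -0.6726·-0.7525 = +10.8513 (running +39.4112)
  i=5: -0.6726·-1.1424 − 1.6812·-3.3398 = +6.3832 (running +45.7944)
  i=6: 1.6812·0.4018 − 3.1797·-1.1424 = +4.3079 (running +50.1023)
  i=7: 3.1797·2.8945 − 2.3083·0.4018 = +8.2762 (running +58.3785)
Area = |Σ|/2 = |58.3785|/2 = 29.1893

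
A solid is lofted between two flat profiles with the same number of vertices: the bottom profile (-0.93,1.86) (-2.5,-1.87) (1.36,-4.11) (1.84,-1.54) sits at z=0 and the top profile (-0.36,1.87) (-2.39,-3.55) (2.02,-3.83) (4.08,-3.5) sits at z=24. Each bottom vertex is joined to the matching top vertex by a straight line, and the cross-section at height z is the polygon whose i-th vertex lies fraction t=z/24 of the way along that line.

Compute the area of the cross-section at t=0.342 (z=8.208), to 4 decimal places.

Cross-section at t=0.342: each vertex is (1-t)·p0[i] + t·p1[i].
  v1: (1-0.342)·(-0.93,1.86) + 0.342·(-0.36,1.87) = (-0.7351,1.8634)
  v2: (1-0.342)·(-2.5,-1.87) + 0.342·(-2.39,-3.55) = (-2.4624,-2.4446)
  v3: (1-0.342)·(1.36,-4.11) + 0.342·(2.02,-3.83) = (1.5857,-4.0142)
  v4: (1-0.342)·(1.84,-1.54) + 0.342·(4.08,-3.5) = (2.6061,-2.2103)
Shoelace sum Σ(x_i·y_{i+1} − x_{i+1}·y_i):
  i=1: -0.7351·-2.4446 − -2.4624·1.8634 = +6.3853 (running +6.3853)
  i=2: -2.4624·-4.0142 − 1.5857·-2.4446 = +13.7610 (running +20.1463)
  i=3: 1.5857·-2.2103 − 2.6061·-4.0142 = +6.9565 (running +27.1028)
  i=4: 2.6061·1.8634 − -0.7351·-2.2103 = +3.2315 (running +30.3343)
Area = |Σ|/2 = |30.3343|/2 = 15.1672

Area at t=0.342: 15.1672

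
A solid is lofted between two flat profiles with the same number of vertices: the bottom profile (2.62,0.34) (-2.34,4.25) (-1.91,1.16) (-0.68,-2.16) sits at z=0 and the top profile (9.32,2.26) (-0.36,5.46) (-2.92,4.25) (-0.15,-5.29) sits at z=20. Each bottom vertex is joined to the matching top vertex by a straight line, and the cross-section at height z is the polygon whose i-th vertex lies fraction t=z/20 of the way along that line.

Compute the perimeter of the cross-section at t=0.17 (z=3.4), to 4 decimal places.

Cross-section at t=0.17: each vertex is (1-t)·p0[i] + t·p1[i].
  v1: (1-0.17)·(2.62,0.34) + 0.17·(9.32,2.26) = (3.7590,0.6664)
  v2: (1-0.17)·(-2.34,4.25) + 0.17·(-0.36,5.46) = (-2.0034,4.4557)
  v3: (1-0.17)·(-1.91,1.16) + 0.17·(-2.92,4.25) = (-2.0817,1.6853)
  v4: (1-0.17)·(-0.68,-2.16) + 0.17·(-0.15,-5.29) = (-0.5899,-2.6921)
Perimeter = Σ |v_{i+1} − v_i|:
  edge 1→2: √(-5.7624² + 3.7893²) = 6.8967 (running 6.8967)
  edge 2→3: √(-0.0783² + -2.7704²) = 2.7715 (running 9.6682)
  edge 3→4: √(1.4918² + -4.3774²) = 4.6246 (running 14.2928)
  edge 4→1: √(4.3489² + 3.3585²) = 5.4948 (running 19.7876)
Perimeter = 19.7876

Perimeter at t=0.17: 19.7876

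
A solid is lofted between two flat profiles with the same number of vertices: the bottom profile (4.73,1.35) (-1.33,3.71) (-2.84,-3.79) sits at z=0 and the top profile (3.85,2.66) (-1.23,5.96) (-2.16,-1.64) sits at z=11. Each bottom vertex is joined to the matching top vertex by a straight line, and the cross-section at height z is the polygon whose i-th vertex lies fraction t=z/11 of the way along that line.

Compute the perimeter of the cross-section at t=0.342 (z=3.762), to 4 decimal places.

Perimeter at t=0.342: 22.5168

Cross-section at t=0.342: each vertex is (1-t)·p0[i] + t·p1[i].
  v1: (1-0.342)·(4.73,1.35) + 0.342·(3.85,2.66) = (4.4290,1.7980)
  v2: (1-0.342)·(-1.33,3.71) + 0.342·(-1.23,5.96) = (-1.2958,4.4795)
  v3: (1-0.342)·(-2.84,-3.79) + 0.342·(-2.16,-1.64) = (-2.6074,-3.0547)
Perimeter = Σ |v_{i+1} − v_i|:
  edge 1→2: √(-5.7248² + 2.6815²) = 6.3217 (running 6.3217)
  edge 2→3: √(-1.3116² + -7.5342²) = 7.6475 (running 13.9692)
  edge 3→1: √(7.0365² + 4.8527²) = 8.5476 (running 22.5168)
Perimeter = 22.5168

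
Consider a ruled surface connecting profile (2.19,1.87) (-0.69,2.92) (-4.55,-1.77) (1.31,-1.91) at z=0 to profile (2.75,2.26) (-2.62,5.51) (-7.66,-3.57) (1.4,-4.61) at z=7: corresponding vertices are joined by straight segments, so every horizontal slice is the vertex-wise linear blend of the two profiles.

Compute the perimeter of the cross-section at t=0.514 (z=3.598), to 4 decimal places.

Perimeter at t=0.514: 25.9685

Cross-section at t=0.514: each vertex is (1-t)·p0[i] + t·p1[i].
  v1: (1-0.514)·(2.19,1.87) + 0.514·(2.75,2.26) = (2.4778,2.0705)
  v2: (1-0.514)·(-0.69,2.92) + 0.514·(-2.62,5.51) = (-1.6820,4.2513)
  v3: (1-0.514)·(-4.55,-1.77) + 0.514·(-7.66,-3.57) = (-6.1485,-2.6952)
  v4: (1-0.514)·(1.31,-1.91) + 0.514·(1.4,-4.61) = (1.3563,-3.2978)
Perimeter = Σ |v_{i+1} − v_i|:
  edge 1→2: √(-4.1599² + 2.1808²) = 4.6968 (running 4.6968)
  edge 2→3: √(-4.4665² + -6.9465²) = 8.2585 (running 12.9554)
  edge 3→4: √(7.5048² + -0.6026²) = 7.5290 (running 20.4843)
  edge 4→1: √(1.1216² + 5.3683²) = 5.4842 (running 25.9685)
Perimeter = 25.9685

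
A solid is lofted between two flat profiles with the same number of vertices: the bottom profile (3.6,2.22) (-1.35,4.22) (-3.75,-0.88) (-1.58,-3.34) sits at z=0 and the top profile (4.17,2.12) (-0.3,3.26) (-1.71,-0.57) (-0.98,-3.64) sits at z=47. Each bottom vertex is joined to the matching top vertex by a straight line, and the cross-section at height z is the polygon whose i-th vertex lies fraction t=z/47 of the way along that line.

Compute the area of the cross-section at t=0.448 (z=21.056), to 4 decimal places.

Cross-section at t=0.448: each vertex is (1-t)·p0[i] + t·p1[i].
  v1: (1-0.448)·(3.6,2.22) + 0.448·(4.17,2.12) = (3.8554,2.1752)
  v2: (1-0.448)·(-1.35,4.22) + 0.448·(-0.3,3.26) = (-0.8796,3.7899)
  v3: (1-0.448)·(-3.75,-0.88) + 0.448·(-1.71,-0.57) = (-2.8361,-0.7411)
  v4: (1-0.448)·(-1.58,-3.34) + 0.448·(-0.98,-3.64) = (-1.3112,-3.4744)
Shoelace sum Σ(x_i·y_{i+1} − x_{i+1}·y_i):
  i=1: 3.8554·3.7899 − -0.8796·2.1752 = +16.5248 (running +16.5248)
  i=2: -0.8796·-0.7411 − -2.8361·3.7899 = +11.4004 (running +27.9252)
  i=3: -2.8361·-3.4744 − -1.3112·-0.7411 = +8.8819 (running +36.8071)
  i=4: -1.3112·2.1752 − 3.8554·-3.4744 = +10.5429 (running +47.3501)
Area = |Σ|/2 = |47.3501|/2 = 23.6750

Area at t=0.448: 23.6750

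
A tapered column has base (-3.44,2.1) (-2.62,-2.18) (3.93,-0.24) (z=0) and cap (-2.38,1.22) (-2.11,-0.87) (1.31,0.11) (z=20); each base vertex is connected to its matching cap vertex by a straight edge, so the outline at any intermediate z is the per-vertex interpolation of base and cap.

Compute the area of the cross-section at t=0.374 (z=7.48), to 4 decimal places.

Area at t=0.374: 9.7944

Cross-section at t=0.374: each vertex is (1-t)·p0[i] + t·p1[i].
  v1: (1-0.374)·(-3.44,2.1) + 0.374·(-2.38,1.22) = (-3.0436,1.7709)
  v2: (1-0.374)·(-2.62,-2.18) + 0.374·(-2.11,-0.87) = (-2.4293,-1.6901)
  v3: (1-0.374)·(3.93,-0.24) + 0.374·(1.31,0.11) = (2.9501,-0.1091)
Shoelace sum Σ(x_i·y_{i+1} − x_{i+1}·y_i):
  i=1: -3.0436·-1.6901 − -2.4293·1.7709 = +9.4457 (running +9.4457)
  i=2: -2.4293·-0.1091 − 2.9501·-1.6901 = +5.2509 (running +14.6966)
  i=3: 2.9501·1.7709 − -3.0436·-0.1091 = +4.8923 (running +19.5889)
Area = |Σ|/2 = |19.5889|/2 = 9.7944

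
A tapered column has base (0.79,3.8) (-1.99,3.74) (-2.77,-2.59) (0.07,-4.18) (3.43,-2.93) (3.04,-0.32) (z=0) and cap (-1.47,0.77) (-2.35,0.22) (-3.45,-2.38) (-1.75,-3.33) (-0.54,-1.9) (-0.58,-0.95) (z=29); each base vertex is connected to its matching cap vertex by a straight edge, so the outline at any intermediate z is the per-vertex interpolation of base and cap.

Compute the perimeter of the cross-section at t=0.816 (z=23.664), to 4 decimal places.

Perimeter at t=0.816: 12.7799

Cross-section at t=0.816: each vertex is (1-t)·p0[i] + t·p1[i].
  v1: (1-0.816)·(0.79,3.8) + 0.816·(-1.47,0.77) = (-1.0542,1.3275)
  v2: (1-0.816)·(-1.99,3.74) + 0.816·(-2.35,0.22) = (-2.2838,0.8677)
  v3: (1-0.816)·(-2.77,-2.59) + 0.816·(-3.45,-2.38) = (-3.3249,-2.4186)
  v4: (1-0.816)·(0.07,-4.18) + 0.816·(-1.75,-3.33) = (-1.4151,-3.4864)
  v5: (1-0.816)·(3.43,-2.93) + 0.816·(-0.54,-1.9) = (0.1905,-2.0895)
  v6: (1-0.816)·(3.04,-0.32) + 0.816·(-0.58,-0.95) = (0.0861,-0.8341)
Perimeter = Σ |v_{i+1} − v_i|:
  edge 1→2: √(-1.2296² + -0.4598²) = 1.3128 (running 1.3128)
  edge 2→3: √(-1.0411² + -3.2863²) = 3.4473 (running 4.7601)
  edge 3→4: √(1.9098² + -1.0678²) = 2.1880 (running 6.9481)
  edge 4→5: √(1.6056² + 1.3969²) = 2.1282 (running 9.0763)
  edge 5→6: √(-0.1044² + 1.2554²) = 1.2598 (running 10.3360)
  edge 6→1: √(-1.1402² + 2.1616²) = 2.4439 (running 12.7799)
Perimeter = 12.7799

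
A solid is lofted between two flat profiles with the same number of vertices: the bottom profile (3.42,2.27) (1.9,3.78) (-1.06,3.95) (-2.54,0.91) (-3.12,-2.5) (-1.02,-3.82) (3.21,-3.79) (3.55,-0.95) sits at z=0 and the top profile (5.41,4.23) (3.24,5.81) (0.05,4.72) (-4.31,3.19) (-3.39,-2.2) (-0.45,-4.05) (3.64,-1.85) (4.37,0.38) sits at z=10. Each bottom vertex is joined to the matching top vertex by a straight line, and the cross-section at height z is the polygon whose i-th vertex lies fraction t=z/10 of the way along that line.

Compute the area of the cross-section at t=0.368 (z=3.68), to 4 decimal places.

Cross-section at t=0.368: each vertex is (1-t)·p0[i] + t·p1[i].
  v1: (1-0.368)·(3.42,2.27) + 0.368·(5.41,4.23) = (4.1523,2.9913)
  v2: (1-0.368)·(1.9,3.78) + 0.368·(3.24,5.81) = (2.3931,4.5270)
  v3: (1-0.368)·(-1.06,3.95) + 0.368·(0.05,4.72) = (-0.6515,4.2334)
  v4: (1-0.368)·(-2.54,0.91) + 0.368·(-4.31,3.19) = (-3.1914,1.7490)
  v5: (1-0.368)·(-3.12,-2.5) + 0.368·(-3.39,-2.2) = (-3.2194,-2.3896)
  v6: (1-0.368)·(-1.02,-3.82) + 0.368·(-0.45,-4.05) = (-0.8102,-3.9046)
  v7: (1-0.368)·(3.21,-3.79) + 0.368·(3.64,-1.85) = (3.3682,-3.0761)
  v8: (1-0.368)·(3.55,-0.95) + 0.368·(4.37,0.38) = (3.8518,-0.4606)
Shoelace sum Σ(x_i·y_{i+1} − x_{i+1}·y_i):
  i=1: 4.1523·4.5270 − 2.3931·2.9913 = +11.6392 (running +11.6392)
  i=2: 2.3931·4.2334 − -0.6515·4.5270 = +13.0804 (running +24.7196)
  i=3: -0.6515·1.7490 − -3.1914·4.2334 = +12.3706 (running +37.0903)
  i=4: -3.1914·-2.3896 − -3.2194·1.7490 = +13.2569 (running +50.3471)
  i=5: -3.2194·-3.9046 − -0.8102·-2.3896 = +10.6343 (running +60.9814)
  i=6: -0.8102·-3.0761 − 3.3682·-3.9046 = +15.6441 (running +76.6255)
  i=7: 3.3682·-0.4606 − 3.8518·-3.0761 = +10.2970 (running +86.9226)
  i=8: 3.8518·2.9913 − 4.1523·-0.4606 = +13.4341 (running +100.3567)
Area = |Σ|/2 = |100.3567|/2 = 50.1783

Area at t=0.368: 50.1783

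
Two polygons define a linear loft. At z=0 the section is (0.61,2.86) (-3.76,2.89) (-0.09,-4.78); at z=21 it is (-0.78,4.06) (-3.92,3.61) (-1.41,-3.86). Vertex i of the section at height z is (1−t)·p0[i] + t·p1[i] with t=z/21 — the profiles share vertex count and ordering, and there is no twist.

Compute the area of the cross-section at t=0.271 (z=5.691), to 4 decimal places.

Area at t=0.271: 15.5392

Cross-section at t=0.271: each vertex is (1-t)·p0[i] + t·p1[i].
  v1: (1-0.271)·(0.61,2.86) + 0.271·(-0.78,4.06) = (0.2333,3.1852)
  v2: (1-0.271)·(-3.76,2.89) + 0.271·(-3.92,3.61) = (-3.8034,3.0851)
  v3: (1-0.271)·(-0.09,-4.78) + 0.271·(-1.41,-3.86) = (-0.4477,-4.5307)
Shoelace sum Σ(x_i·y_{i+1} − x_{i+1}·y_i):
  i=1: 0.2333·3.0851 − -3.8034·3.1852 = +12.8343 (running +12.8343)
  i=2: -3.8034·-4.5307 − -0.4477·3.0851 = +18.6131 (running +31.4473)
  i=3: -0.4477·3.1852 − 0.2333·-4.5307 = -0.3690 (running +31.0783)
Area = |Σ|/2 = |31.0783|/2 = 15.5392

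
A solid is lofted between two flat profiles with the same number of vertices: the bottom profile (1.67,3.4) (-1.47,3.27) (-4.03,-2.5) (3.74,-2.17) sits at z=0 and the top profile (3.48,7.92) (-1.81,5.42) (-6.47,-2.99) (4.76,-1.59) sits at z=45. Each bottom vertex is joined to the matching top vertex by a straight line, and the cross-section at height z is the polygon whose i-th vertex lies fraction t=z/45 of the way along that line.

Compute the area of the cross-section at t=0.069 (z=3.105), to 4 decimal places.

Cross-section at t=0.069: each vertex is (1-t)·p0[i] + t·p1[i].
  v1: (1-0.069)·(1.67,3.4) + 0.069·(3.48,7.92) = (1.7949,3.7119)
  v2: (1-0.069)·(-1.47,3.27) + 0.069·(-1.81,5.42) = (-1.4935,3.4184)
  v3: (1-0.069)·(-4.03,-2.5) + 0.069·(-6.47,-2.99) = (-4.1984,-2.5338)
  v4: (1-0.069)·(3.74,-2.17) + 0.069·(4.76,-1.59) = (3.8104,-2.1300)
Shoelace sum Σ(x_i·y_{i+1} − x_{i+1}·y_i):
  i=1: 1.7949·3.4184 − -1.4935·3.7119 = +11.6791 (running +11.6791)
  i=2: -1.4935·-2.5338 − -4.1984·3.4184 = +18.1356 (running +29.8147)
  i=3: -4.1984·-2.1300 − 3.8104·-2.5338 = +18.5972 (running +48.4119)
  i=4: 3.8104·3.7119 − 1.7949·-2.1300 = +17.9668 (running +66.3787)
Area = |Σ|/2 = |66.3787|/2 = 33.1893

Area at t=0.069: 33.1893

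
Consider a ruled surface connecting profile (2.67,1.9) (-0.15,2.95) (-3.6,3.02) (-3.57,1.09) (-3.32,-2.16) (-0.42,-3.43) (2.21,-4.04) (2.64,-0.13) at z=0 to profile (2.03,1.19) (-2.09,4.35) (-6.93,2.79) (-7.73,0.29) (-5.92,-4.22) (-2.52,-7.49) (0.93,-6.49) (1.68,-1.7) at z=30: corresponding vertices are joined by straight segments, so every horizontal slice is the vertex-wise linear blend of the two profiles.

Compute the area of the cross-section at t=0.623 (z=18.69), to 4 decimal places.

Area at t=0.623: 61.8849

Cross-section at t=0.623: each vertex is (1-t)·p0[i] + t·p1[i].
  v1: (1-0.623)·(2.67,1.9) + 0.623·(2.03,1.19) = (2.2713,1.4577)
  v2: (1-0.623)·(-0.15,2.95) + 0.623·(-2.09,4.35) = (-1.3586,3.8222)
  v3: (1-0.623)·(-3.6,3.02) + 0.623·(-6.93,2.79) = (-5.6746,2.8767)
  v4: (1-0.623)·(-3.57,1.09) + 0.623·(-7.73,0.29) = (-6.1617,0.5916)
  v5: (1-0.623)·(-3.32,-2.16) + 0.623·(-5.92,-4.22) = (-4.9398,-3.4434)
  v6: (1-0.623)·(-0.42,-3.43) + 0.623·(-2.52,-7.49) = (-1.7283,-5.9594)
  v7: (1-0.623)·(2.21,-4.04) + 0.623·(0.93,-6.49) = (1.4126,-5.5663)
  v8: (1-0.623)·(2.64,-0.13) + 0.623·(1.68,-1.7) = (2.0419,-1.1081)
Shoelace sum Σ(x_i·y_{i+1} − x_{i+1}·y_i):
  i=1: 2.2713·3.8222 − -1.3586·1.4577 = +10.6617 (running +10.6617)
  i=2: -1.3586·2.8767 − -5.6746·3.8222 = +17.7811 (running +28.4428)
  i=3: -5.6746·0.5916 − -6.1617·2.8767 = +14.3683 (running +42.8110)
  i=4: -6.1617·-3.4434 − -4.9398·0.5916 = +24.1394 (running +66.9504)
  i=5: -4.9398·-5.9594 − -1.7283·-3.4434 = +23.4870 (running +90.4374)
  i=6: -1.7283·-5.5663 − 1.4126·-5.9594 = +18.0383 (running +108.4757)
  i=7: 1.4126·-1.1081 − 2.0419·-5.5663 = +9.8008 (running +118.2765)
  i=8: 2.0419·1.4577 − 2.2713·-1.1081 = +5.4933 (running +123.7697)
Area = |Σ|/2 = |123.7697|/2 = 61.8849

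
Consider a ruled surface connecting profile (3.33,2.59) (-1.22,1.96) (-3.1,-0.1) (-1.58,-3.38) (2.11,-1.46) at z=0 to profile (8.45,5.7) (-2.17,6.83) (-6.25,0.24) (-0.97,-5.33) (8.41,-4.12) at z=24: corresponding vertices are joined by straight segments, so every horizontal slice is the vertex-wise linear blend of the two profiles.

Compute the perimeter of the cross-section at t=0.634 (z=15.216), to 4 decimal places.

Perimeter at t=0.634: 35.6336

Cross-section at t=0.634: each vertex is (1-t)·p0[i] + t·p1[i].
  v1: (1-0.634)·(3.33,2.59) + 0.634·(8.45,5.7) = (6.5761,4.5617)
  v2: (1-0.634)·(-1.22,1.96) + 0.634·(-2.17,6.83) = (-1.8223,5.0476)
  v3: (1-0.634)·(-3.1,-0.1) + 0.634·(-6.25,0.24) = (-5.0971,0.1156)
  v4: (1-0.634)·(-1.58,-3.38) + 0.634·(-0.97,-5.33) = (-1.1933,-4.6163)
  v5: (1-0.634)·(2.11,-1.46) + 0.634·(8.41,-4.12) = (6.1042,-3.1464)
Perimeter = Σ |v_{i+1} − v_i|:
  edge 1→2: √(-8.3984² + 0.4858²) = 8.4124 (running 8.4124)
  edge 2→3: √(-3.2748² + -4.9320²) = 5.9202 (running 14.3327)
  edge 3→4: √(3.9038² + -4.7319²) = 6.1344 (running 20.4670)
  edge 4→5: √(7.2975² + 1.4699²) = 7.4440 (running 27.9110)
  edge 5→1: √(0.4719² + 7.7082²) = 7.7226 (running 35.6336)
Perimeter = 35.6336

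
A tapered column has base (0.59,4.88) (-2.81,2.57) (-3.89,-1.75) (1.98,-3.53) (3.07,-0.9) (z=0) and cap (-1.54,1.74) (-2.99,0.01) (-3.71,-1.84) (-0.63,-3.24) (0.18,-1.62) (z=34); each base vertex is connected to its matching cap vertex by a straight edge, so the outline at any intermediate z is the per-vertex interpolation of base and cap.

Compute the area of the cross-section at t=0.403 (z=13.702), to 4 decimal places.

Cross-section at t=0.403: each vertex is (1-t)·p0[i] + t·p1[i].
  v1: (1-0.403)·(0.59,4.88) + 0.403·(-1.54,1.74) = (-0.2684,3.6146)
  v2: (1-0.403)·(-2.81,2.57) + 0.403·(-2.99,0.01) = (-2.8825,1.5383)
  v3: (1-0.403)·(-3.89,-1.75) + 0.403·(-3.71,-1.84) = (-3.8175,-1.7863)
  v4: (1-0.403)·(1.98,-3.53) + 0.403·(-0.63,-3.24) = (0.9282,-3.4131)
  v5: (1-0.403)·(3.07,-0.9) + 0.403·(0.18,-1.62) = (1.9053,-1.1902)
Shoelace sum Σ(x_i·y_{i+1} − x_{i+1}·y_i):
  i=1: -0.2684·1.5383 − -2.8825·3.6146 = +10.0063 (running +10.0063)
  i=2: -2.8825·-1.7863 − -3.8175·1.5383 = +11.0215 (running +21.0278)
  i=3: -3.8175·-3.4131 − 0.9282·-1.7863 = +14.6874 (running +35.7152)
  i=4: 0.9282·-1.1902 − 1.9053·-3.4131 = +5.3985 (running +41.1137)
  i=5: 1.9053·3.6146 − -0.2684·-1.1902 = +6.5675 (running +47.6812)
Area = |Σ|/2 = |47.6812|/2 = 23.8406

Area at t=0.403: 23.8406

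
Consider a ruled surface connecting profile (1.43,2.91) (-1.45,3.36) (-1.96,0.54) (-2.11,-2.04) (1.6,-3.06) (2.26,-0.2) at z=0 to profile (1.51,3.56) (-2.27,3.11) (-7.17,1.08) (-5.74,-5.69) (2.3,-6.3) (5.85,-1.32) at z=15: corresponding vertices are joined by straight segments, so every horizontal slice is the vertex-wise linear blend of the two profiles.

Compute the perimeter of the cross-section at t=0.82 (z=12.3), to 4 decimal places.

Perimeter at t=0.82: 33.0800

Cross-section at t=0.82: each vertex is (1-t)·p0[i] + t·p1[i].
  v1: (1-0.82)·(1.43,2.91) + 0.82·(1.51,3.56) = (1.4956,3.4430)
  v2: (1-0.82)·(-1.45,3.36) + 0.82·(-2.27,3.11) = (-2.1224,3.1550)
  v3: (1-0.82)·(-1.96,0.54) + 0.82·(-7.17,1.08) = (-6.2322,0.9828)
  v4: (1-0.82)·(-2.11,-2.04) + 0.82·(-5.74,-5.69) = (-5.0866,-5.0330)
  v5: (1-0.82)·(1.6,-3.06) + 0.82·(2.3,-6.3) = (2.1740,-5.7168)
  v6: (1-0.82)·(2.26,-0.2) + 0.82·(5.85,-1.32) = (5.2038,-1.1184)
Perimeter = Σ |v_{i+1} − v_i|:
  edge 1→2: √(-3.6180² + -0.2880²) = 3.6294 (running 3.6294)
  edge 2→3: √(-4.1098² + -2.1722²) = 4.6485 (running 8.2780)
  edge 3→4: √(1.1456² + -6.0158²) = 6.1239 (running 14.4019)
  edge 4→5: √(7.2606² + -0.6838²) = 7.2927 (running 21.6946)
  edge 5→6: √(3.0298² + 4.5984²) = 5.5068 (running 27.2014)
  edge 6→1: √(-3.7082² + 4.5614²) = 5.8785 (running 33.0800)
Perimeter = 33.0800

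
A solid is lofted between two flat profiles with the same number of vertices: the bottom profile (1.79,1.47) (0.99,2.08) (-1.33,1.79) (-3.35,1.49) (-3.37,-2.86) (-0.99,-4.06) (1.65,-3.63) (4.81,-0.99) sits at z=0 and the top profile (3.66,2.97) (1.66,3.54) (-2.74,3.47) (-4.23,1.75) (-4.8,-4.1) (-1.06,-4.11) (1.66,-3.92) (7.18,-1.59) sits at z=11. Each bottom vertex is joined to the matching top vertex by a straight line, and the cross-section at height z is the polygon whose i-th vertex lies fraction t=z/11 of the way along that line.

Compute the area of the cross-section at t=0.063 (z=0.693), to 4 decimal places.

Area at t=0.063: 37.3460

Cross-section at t=0.063: each vertex is (1-t)·p0[i] + t·p1[i].
  v1: (1-0.063)·(1.79,1.47) + 0.063·(3.66,2.97) = (1.9078,1.5645)
  v2: (1-0.063)·(0.99,2.08) + 0.063·(1.66,3.54) = (1.0322,2.1720)
  v3: (1-0.063)·(-1.33,1.79) + 0.063·(-2.74,3.47) = (-1.4188,1.8958)
  v4: (1-0.063)·(-3.35,1.49) + 0.063·(-4.23,1.75) = (-3.4054,1.5064)
  v5: (1-0.063)·(-3.37,-2.86) + 0.063·(-4.8,-4.1) = (-3.4601,-2.9381)
  v6: (1-0.063)·(-0.99,-4.06) + 0.063·(-1.06,-4.11) = (-0.9944,-4.0632)
  v7: (1-0.063)·(1.65,-3.63) + 0.063·(1.66,-3.92) = (1.6506,-3.6483)
  v8: (1-0.063)·(4.81,-0.99) + 0.063·(7.18,-1.59) = (4.9593,-1.0278)
Shoelace sum Σ(x_i·y_{i+1} − x_{i+1}·y_i):
  i=1: 1.9078·2.1720 − 1.0322·1.5645 = +2.5288 (running +2.5288)
  i=2: 1.0322·1.8958 − -1.4188·2.1720 = +5.0386 (running +7.5674)
  i=3: -1.4188·1.5064 − -3.4054·1.8958 = +4.3189 (running +11.8863)
  i=4: -3.4054·-2.9381 − -3.4601·1.5064 = +15.2178 (running +27.1041)
  i=5: -3.4601·-4.0632 − -0.9944·-2.9381 = +11.1372 (running +38.2413)
  i=6: -0.9944·-3.6483 − 1.6506·-4.0632 = +10.3346 (running +48.5759)
  i=7: 1.6506·-1.0278 − 4.9593·-3.6483 = +16.3964 (running +64.9723)
  i=8: 4.9593·1.5645 − 1.9078·-1.0278 = +9.7197 (running +74.6920)
Area = |Σ|/2 = |74.6920|/2 = 37.3460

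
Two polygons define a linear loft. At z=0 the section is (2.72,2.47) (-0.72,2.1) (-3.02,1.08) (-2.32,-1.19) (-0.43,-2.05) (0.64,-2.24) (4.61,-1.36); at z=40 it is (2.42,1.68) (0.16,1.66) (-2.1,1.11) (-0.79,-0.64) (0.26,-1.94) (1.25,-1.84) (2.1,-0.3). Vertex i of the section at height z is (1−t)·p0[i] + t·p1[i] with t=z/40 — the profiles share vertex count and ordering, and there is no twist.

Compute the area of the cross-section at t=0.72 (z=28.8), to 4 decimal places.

Area at t=0.72: 14.0266

Cross-section at t=0.72: each vertex is (1-t)·p0[i] + t·p1[i].
  v1: (1-0.72)·(2.72,2.47) + 0.72·(2.42,1.68) = (2.5040,1.9012)
  v2: (1-0.72)·(-0.72,2.1) + 0.72·(0.16,1.66) = (-0.0864,1.7832)
  v3: (1-0.72)·(-3.02,1.08) + 0.72·(-2.1,1.11) = (-2.3576,1.1016)
  v4: (1-0.72)·(-2.32,-1.19) + 0.72·(-0.79,-0.64) = (-1.2184,-0.7940)
  v5: (1-0.72)·(-0.43,-2.05) + 0.72·(0.26,-1.94) = (0.0668,-1.9708)
  v6: (1-0.72)·(0.64,-2.24) + 0.72·(1.25,-1.84) = (1.0792,-1.9520)
  v7: (1-0.72)·(4.61,-1.36) + 0.72·(2.1,-0.3) = (2.8028,-0.5968)
Shoelace sum Σ(x_i·y_{i+1} − x_{i+1}·y_i):
  i=1: 2.5040·1.7832 − -0.0864·1.9012 = +4.6294 (running +4.6294)
  i=2: -0.0864·1.1016 − -2.3576·1.7832 = +4.1089 (running +8.7383)
  i=3: -2.3576·-0.7940 − -1.2184·1.1016 = +3.2141 (running +11.9524)
  i=4: -1.2184·-1.9708 − 0.0668·-0.7940 = +2.4543 (running +14.4067)
  i=5: 0.0668·-1.9520 − 1.0792·-1.9708 = +1.9965 (running +16.4032)
  i=6: 1.0792·-0.5968 − 2.8028·-1.9520 = +4.8270 (running +21.2302)
  i=7: 2.8028·1.9012 − 2.5040·-0.5968 = +6.8231 (running +28.0532)
Area = |Σ|/2 = |28.0532|/2 = 14.0266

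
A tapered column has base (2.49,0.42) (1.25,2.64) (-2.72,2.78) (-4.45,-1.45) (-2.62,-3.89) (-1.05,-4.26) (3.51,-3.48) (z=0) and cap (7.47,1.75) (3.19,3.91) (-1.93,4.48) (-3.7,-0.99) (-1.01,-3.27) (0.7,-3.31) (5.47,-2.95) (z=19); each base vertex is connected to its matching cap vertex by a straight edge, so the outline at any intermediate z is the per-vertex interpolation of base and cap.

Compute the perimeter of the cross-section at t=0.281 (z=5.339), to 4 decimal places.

Perimeter at t=0.281: 25.8334

Cross-section at t=0.281: each vertex is (1-t)·p0[i] + t·p1[i].
  v1: (1-0.281)·(2.49,0.42) + 0.281·(7.47,1.75) = (3.8894,0.7937)
  v2: (1-0.281)·(1.25,2.64) + 0.281·(3.19,3.91) = (1.7951,2.9969)
  v3: (1-0.281)·(-2.72,2.78) + 0.281·(-1.93,4.48) = (-2.4980,3.2577)
  v4: (1-0.281)·(-4.45,-1.45) + 0.281·(-3.7,-0.99) = (-4.2393,-1.3207)
  v5: (1-0.281)·(-2.62,-3.89) + 0.281·(-1.01,-3.27) = (-2.1676,-3.7158)
  v6: (1-0.281)·(-1.05,-4.26) + 0.281·(0.7,-3.31) = (-0.5583,-3.9930)
  v7: (1-0.281)·(3.51,-3.48) + 0.281·(5.47,-2.95) = (4.0608,-3.3311)
Perimeter = Σ |v_{i+1} − v_i|:
  edge 1→2: √(-2.0942² + 2.2031²) = 3.0397 (running 3.0397)
  edge 2→3: √(-4.2932² + 0.2608²) = 4.3011 (running 7.3407)
  edge 3→4: √(-1.7412² + -4.5784²) = 4.8984 (running 12.2391)
  edge 4→5: √(2.0717² + -2.3950²) = 3.1667 (running 15.4058)
  edge 5→6: √(1.6093² + -0.2773²) = 1.6331 (running 17.0389)
  edge 6→7: √(4.6190² + 0.6620²) = 4.6662 (running 21.7051)
  edge 7→1: √(-0.1714² + 4.1248²) = 4.1284 (running 25.8334)
Perimeter = 25.8334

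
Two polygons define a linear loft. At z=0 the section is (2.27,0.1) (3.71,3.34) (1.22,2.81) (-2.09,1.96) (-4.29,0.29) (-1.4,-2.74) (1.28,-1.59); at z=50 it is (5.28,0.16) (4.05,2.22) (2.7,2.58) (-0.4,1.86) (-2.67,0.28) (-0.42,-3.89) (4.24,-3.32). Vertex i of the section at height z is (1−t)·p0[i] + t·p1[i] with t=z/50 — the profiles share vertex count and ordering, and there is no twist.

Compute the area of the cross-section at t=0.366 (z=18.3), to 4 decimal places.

Area at t=0.366: 29.1722

Cross-section at t=0.366: each vertex is (1-t)·p0[i] + t·p1[i].
  v1: (1-0.366)·(2.27,0.1) + 0.366·(5.28,0.16) = (3.3717,0.1220)
  v2: (1-0.366)·(3.71,3.34) + 0.366·(4.05,2.22) = (3.8344,2.9301)
  v3: (1-0.366)·(1.22,2.81) + 0.366·(2.7,2.58) = (1.7617,2.7258)
  v4: (1-0.366)·(-2.09,1.96) + 0.366·(-0.4,1.86) = (-1.4715,1.9234)
  v5: (1-0.366)·(-4.29,0.29) + 0.366·(-2.67,0.28) = (-3.6971,0.2863)
  v6: (1-0.366)·(-1.4,-2.74) + 0.366·(-0.42,-3.89) = (-1.0413,-3.1609)
  v7: (1-0.366)·(1.28,-1.59) + 0.366·(4.24,-3.32) = (2.3634,-2.2232)
Shoelace sum Σ(x_i·y_{i+1} − x_{i+1}·y_i):
  i=1: 3.3717·2.9301 − 3.8344·0.1220 = +9.4116 (running +9.4116)
  i=2: 3.8344·2.7258 − 1.7617·2.9301 = +5.2901 (running +14.7017)
  i=3: 1.7617·1.9234 − -1.4715·2.7258 = +7.3994 (running +22.1011)
  i=4: -1.4715·0.2863 − -3.6971·1.9234 = +6.6896 (running +28.7907)
  i=5: -3.6971·-3.1609 − -1.0413·0.2863 = +11.9843 (running +40.7750)
  i=6: -1.0413·-2.2232 − 2.3634·-3.1609 = +9.7854 (running +50.5603)
  i=7: 2.3634·0.1220 − 3.3717·-2.2232 = +7.7840 (running +58.3444)
Area = |Σ|/2 = |58.3444|/2 = 29.1722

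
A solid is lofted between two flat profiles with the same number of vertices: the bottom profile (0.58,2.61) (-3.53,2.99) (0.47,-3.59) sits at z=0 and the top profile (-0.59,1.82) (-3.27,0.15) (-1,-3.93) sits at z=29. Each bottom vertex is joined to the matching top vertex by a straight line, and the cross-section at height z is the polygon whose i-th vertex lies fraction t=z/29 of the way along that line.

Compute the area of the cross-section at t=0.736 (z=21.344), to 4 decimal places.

Area at t=0.736: 8.7853

Cross-section at t=0.736: each vertex is (1-t)·p0[i] + t·p1[i].
  v1: (1-0.736)·(0.58,2.61) + 0.736·(-0.59,1.82) = (-0.2811,2.0286)
  v2: (1-0.736)·(-3.53,2.99) + 0.736·(-3.27,0.15) = (-3.3386,0.8998)
  v3: (1-0.736)·(0.47,-3.59) + 0.736·(-1,-3.93) = (-0.6119,-3.8402)
Shoelace sum Σ(x_i·y_{i+1} − x_{i+1}·y_i):
  i=1: -0.2811·0.8998 − -3.3386·2.0286 = +6.5197 (running +6.5197)
  i=2: -3.3386·-3.8402 − -0.6119·0.8998 = +13.3718 (running +19.8915)
  i=3: -0.6119·2.0286 − -0.2811·-3.8402 = -2.3209 (running +17.5706)
Area = |Σ|/2 = |17.5706|/2 = 8.7853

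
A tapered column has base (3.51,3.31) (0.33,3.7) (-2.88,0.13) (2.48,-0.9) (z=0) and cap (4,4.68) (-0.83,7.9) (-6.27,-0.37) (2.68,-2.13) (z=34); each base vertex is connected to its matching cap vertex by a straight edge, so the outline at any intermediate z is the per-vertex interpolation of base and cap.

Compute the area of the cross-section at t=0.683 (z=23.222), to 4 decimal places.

Area at t=0.683: 44.4171

Cross-section at t=0.683: each vertex is (1-t)·p0[i] + t·p1[i].
  v1: (1-0.683)·(3.51,3.31) + 0.683·(4,4.68) = (3.8447,4.2457)
  v2: (1-0.683)·(0.33,3.7) + 0.683·(-0.83,7.9) = (-0.4623,6.5686)
  v3: (1-0.683)·(-2.88,0.13) + 0.683·(-6.27,-0.37) = (-5.1954,-0.2115)
  v4: (1-0.683)·(2.48,-0.9) + 0.683·(2.68,-2.13) = (2.6166,-1.7401)
Shoelace sum Σ(x_i·y_{i+1} − x_{i+1}·y_i):
  i=1: 3.8447·6.5686 − -0.4623·4.2457 = +27.2168 (running +27.2168)
  i=2: -0.4623·-0.2115 − -5.1954·6.5686 = +34.2241 (running +61.4409)
  i=3: -5.1954·-1.7401 − 2.6166·-0.2115 = +9.5938 (running +71.0347)
  i=4: 2.6166·4.2457 − 3.8447·-1.7401 = +17.7994 (running +88.8341)
Area = |Σ|/2 = |88.8341|/2 = 44.4171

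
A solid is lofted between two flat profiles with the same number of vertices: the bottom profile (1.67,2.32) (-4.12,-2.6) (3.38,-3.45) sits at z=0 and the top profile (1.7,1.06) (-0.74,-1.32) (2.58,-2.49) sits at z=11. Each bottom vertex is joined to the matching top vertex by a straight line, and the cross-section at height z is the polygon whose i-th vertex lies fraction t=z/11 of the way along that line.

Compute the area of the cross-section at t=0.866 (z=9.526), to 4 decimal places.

Cross-section at t=0.866: each vertex is (1-t)·p0[i] + t·p1[i].
  v1: (1-0.866)·(1.67,2.32) + 0.866·(1.7,1.06) = (1.6960,1.2288)
  v2: (1-0.866)·(-4.12,-2.6) + 0.866·(-0.74,-1.32) = (-1.1929,-1.4915)
  v3: (1-0.866)·(3.38,-3.45) + 0.866·(2.58,-2.49) = (2.6872,-2.6186)
Shoelace sum Σ(x_i·y_{i+1} − x_{i+1}·y_i):
  i=1: 1.6960·-1.4915 − -1.1929·1.2288 = -1.0637 (running -1.0637)
  i=2: -1.1929·-2.6186 − 2.6872·-1.4915 = +7.1318 (running +6.0682)
  i=3: 2.6872·1.2288 − 1.6960·-2.6186 = +7.7433 (running +13.8115)
Area = |Σ|/2 = |13.8115|/2 = 6.9057

Area at t=0.866: 6.9057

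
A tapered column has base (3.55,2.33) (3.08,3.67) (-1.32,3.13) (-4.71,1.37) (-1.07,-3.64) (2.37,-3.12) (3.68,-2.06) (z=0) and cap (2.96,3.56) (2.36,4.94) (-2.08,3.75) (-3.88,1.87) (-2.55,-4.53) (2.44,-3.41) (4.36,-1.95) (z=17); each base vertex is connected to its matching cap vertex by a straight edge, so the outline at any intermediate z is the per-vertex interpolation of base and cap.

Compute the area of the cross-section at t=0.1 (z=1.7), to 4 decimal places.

Area at t=0.1: 44.2639

Cross-section at t=0.1: each vertex is (1-t)·p0[i] + t·p1[i].
  v1: (1-0.1)·(3.55,2.33) + 0.1·(2.96,3.56) = (3.4910,2.4530)
  v2: (1-0.1)·(3.08,3.67) + 0.1·(2.36,4.94) = (3.0080,3.7970)
  v3: (1-0.1)·(-1.32,3.13) + 0.1·(-2.08,3.75) = (-1.3960,3.1920)
  v4: (1-0.1)·(-4.71,1.37) + 0.1·(-3.88,1.87) = (-4.6270,1.4200)
  v5: (1-0.1)·(-1.07,-3.64) + 0.1·(-2.55,-4.53) = (-1.2180,-3.7290)
  v6: (1-0.1)·(2.37,-3.12) + 0.1·(2.44,-3.41) = (2.3770,-3.1490)
  v7: (1-0.1)·(3.68,-2.06) + 0.1·(4.36,-1.95) = (3.7480,-2.0490)
Shoelace sum Σ(x_i·y_{i+1} − x_{i+1}·y_i):
  i=1: 3.4910·3.7970 − 3.0080·2.4530 = +5.8767 (running +5.8767)
  i=2: 3.0080·3.1920 − -1.3960·3.7970 = +14.9021 (running +20.7789)
  i=3: -1.3960·1.4200 − -4.6270·3.1920 = +12.7871 (running +33.5659)
  i=4: -4.6270·-3.7290 − -1.2180·1.4200 = +18.9836 (running +52.5496)
  i=5: -1.2180·-3.1490 − 2.3770·-3.7290 = +12.6993 (running +65.2489)
  i=6: 2.3770·-2.0490 − 3.7480·-3.1490 = +6.9320 (running +72.1809)
  i=7: 3.7480·2.4530 − 3.4910·-2.0490 = +16.3469 (running +88.5278)
Area = |Σ|/2 = |88.5278|/2 = 44.2639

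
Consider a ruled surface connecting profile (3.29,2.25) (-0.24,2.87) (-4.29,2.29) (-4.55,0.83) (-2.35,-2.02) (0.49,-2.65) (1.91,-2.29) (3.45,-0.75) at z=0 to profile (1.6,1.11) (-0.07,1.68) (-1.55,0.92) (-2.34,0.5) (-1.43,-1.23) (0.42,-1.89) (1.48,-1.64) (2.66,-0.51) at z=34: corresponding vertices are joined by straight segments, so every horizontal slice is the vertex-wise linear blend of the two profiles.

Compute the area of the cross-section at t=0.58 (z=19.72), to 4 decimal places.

Area at t=0.58: 19.3794

Cross-section at t=0.58: each vertex is (1-t)·p0[i] + t·p1[i].
  v1: (1-0.58)·(3.29,2.25) + 0.58·(1.6,1.11) = (2.3098,1.5888)
  v2: (1-0.58)·(-0.24,2.87) + 0.58·(-0.07,1.68) = (-0.1414,2.1798)
  v3: (1-0.58)·(-4.29,2.29) + 0.58·(-1.55,0.92) = (-2.7008,1.4954)
  v4: (1-0.58)·(-4.55,0.83) + 0.58·(-2.34,0.5) = (-3.2682,0.6386)
  v5: (1-0.58)·(-2.35,-2.02) + 0.58·(-1.43,-1.23) = (-1.8164,-1.5618)
  v6: (1-0.58)·(0.49,-2.65) + 0.58·(0.42,-1.89) = (0.4494,-2.2092)
  v7: (1-0.58)·(1.91,-2.29) + 0.58·(1.48,-1.64) = (1.6606,-1.9130)
  v8: (1-0.58)·(3.45,-0.75) + 0.58·(2.66,-0.51) = (2.9918,-0.6108)
Shoelace sum Σ(x_i·y_{i+1} − x_{i+1}·y_i):
  i=1: 2.3098·2.1798 − -0.1414·1.5888 = +5.2596 (running +5.2596)
  i=2: -0.1414·1.4954 − -2.7008·2.1798 = +5.6758 (running +10.9353)
  i=3: -2.7008·0.6386 − -3.2682·1.4954 = +3.1625 (running +14.0978)
  i=4: -3.2682·-1.5618 − -1.8164·0.6386 = +6.2642 (running +20.3621)
  i=5: -1.8164·-2.2092 − 0.4494·-1.5618 = +4.7147 (running +25.0767)
  i=6: 0.4494·-1.9130 − 1.6606·-2.2092 = +2.8089 (running +27.8856)
  i=7: 1.6606·-0.6108 − 2.9918·-1.9130 = +4.7090 (running +32.5947)
  i=8: 2.9918·1.5888 − 2.3098·-0.6108 = +6.1642 (running +38.7589)
Area = |Σ|/2 = |38.7589|/2 = 19.3794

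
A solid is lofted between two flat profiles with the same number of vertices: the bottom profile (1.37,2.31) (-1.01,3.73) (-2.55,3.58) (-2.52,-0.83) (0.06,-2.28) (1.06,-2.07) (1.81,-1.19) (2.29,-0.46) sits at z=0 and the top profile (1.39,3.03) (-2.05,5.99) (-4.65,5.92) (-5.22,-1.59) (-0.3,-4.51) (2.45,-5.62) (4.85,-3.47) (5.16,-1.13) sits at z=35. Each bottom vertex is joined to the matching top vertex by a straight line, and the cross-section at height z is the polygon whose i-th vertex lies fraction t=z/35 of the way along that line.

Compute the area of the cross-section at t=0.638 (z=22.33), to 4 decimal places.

Area at t=0.638: 52.3987

Cross-section at t=0.638: each vertex is (1-t)·p0[i] + t·p1[i].
  v1: (1-0.638)·(1.37,2.31) + 0.638·(1.39,3.03) = (1.3828,2.7694)
  v2: (1-0.638)·(-1.01,3.73) + 0.638·(-2.05,5.99) = (-1.6735,5.1719)
  v3: (1-0.638)·(-2.55,3.58) + 0.638·(-4.65,5.92) = (-3.8898,5.0729)
  v4: (1-0.638)·(-2.52,-0.83) + 0.638·(-5.22,-1.59) = (-4.2426,-1.3149)
  v5: (1-0.638)·(0.06,-2.28) + 0.638·(-0.3,-4.51) = (-0.1697,-3.7027)
  v6: (1-0.638)·(1.06,-2.07) + 0.638·(2.45,-5.62) = (1.9468,-4.3349)
  v7: (1-0.638)·(1.81,-1.19) + 0.638·(4.85,-3.47) = (3.7495,-2.6446)
  v8: (1-0.638)·(2.29,-0.46) + 0.638·(5.16,-1.13) = (4.1211,-0.8875)
Shoelace sum Σ(x_i·y_{i+1} − x_{i+1}·y_i):
  i=1: 1.3828·5.1719 − -1.6735·2.7694 = +11.7860 (running +11.7860)
  i=2: -1.6735·5.0729 − -3.8898·5.1719 = +11.6279 (running +23.4140)
  i=3: -3.8898·-1.3149 − -4.2426·5.0729 = +26.6370 (running +50.0510)
  i=4: -4.2426·-3.7027 − -0.1697·-1.3149 = +15.4861 (running +65.5371)
  i=5: -0.1697·-4.3349 − 1.9468·-3.7027 = +7.9441 (running +73.4812)
  i=6: 1.9468·-2.6446 − 3.7495·-4.3349 = +11.1052 (running +84.5864)
  i=7: 3.7495·-0.8875 − 4.1211·-2.6446 = +7.5712 (running +92.1576)
  i=8: 4.1211·2.7694 − 1.3828·-0.8875 = +12.6398 (running +104.7974)
Area = |Σ|/2 = |104.7974|/2 = 52.3987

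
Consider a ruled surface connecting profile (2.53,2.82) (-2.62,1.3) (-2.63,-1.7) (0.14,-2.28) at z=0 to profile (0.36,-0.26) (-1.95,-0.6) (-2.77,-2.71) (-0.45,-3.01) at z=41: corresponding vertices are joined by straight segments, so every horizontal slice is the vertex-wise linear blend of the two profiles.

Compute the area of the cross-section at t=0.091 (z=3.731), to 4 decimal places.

Area at t=0.091: 14.3702

Cross-section at t=0.091: each vertex is (1-t)·p0[i] + t·p1[i].
  v1: (1-0.091)·(2.53,2.82) + 0.091·(0.36,-0.26) = (2.3325,2.5397)
  v2: (1-0.091)·(-2.62,1.3) + 0.091·(-1.95,-0.6) = (-2.5590,1.1271)
  v3: (1-0.091)·(-2.63,-1.7) + 0.091·(-2.77,-2.71) = (-2.6427,-1.7919)
  v4: (1-0.091)·(0.14,-2.28) + 0.091·(-0.45,-3.01) = (0.0863,-2.3464)
Shoelace sum Σ(x_i·y_{i+1} − x_{i+1}·y_i):
  i=1: 2.3325·1.1271 − -2.5590·2.5397 = +9.1282 (running +9.1282)
  i=2: -2.5590·-1.7919 − -2.6427·1.1271 = +7.5642 (running +16.6924)
  i=3: -2.6427·-2.3464 − 0.0863·-1.7919 = +6.3557 (running +23.0481)
  i=4: 0.0863·2.5397 − 2.3325·-2.3464 = +5.6923 (running +28.7404)
Area = |Σ|/2 = |28.7404|/2 = 14.3702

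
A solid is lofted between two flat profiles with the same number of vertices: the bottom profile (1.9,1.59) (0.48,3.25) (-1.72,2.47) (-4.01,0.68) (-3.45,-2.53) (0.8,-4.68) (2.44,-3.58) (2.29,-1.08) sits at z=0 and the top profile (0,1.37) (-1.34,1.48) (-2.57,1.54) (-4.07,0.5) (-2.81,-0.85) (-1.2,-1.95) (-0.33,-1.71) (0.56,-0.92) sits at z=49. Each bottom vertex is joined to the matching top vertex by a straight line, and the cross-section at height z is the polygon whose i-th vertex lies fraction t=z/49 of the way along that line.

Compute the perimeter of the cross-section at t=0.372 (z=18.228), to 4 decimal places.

Perimeter at t=0.372: 18.5336

Cross-section at t=0.372: each vertex is (1-t)·p0[i] + t·p1[i].
  v1: (1-0.372)·(1.9,1.59) + 0.372·(0,1.37) = (1.1932,1.5082)
  v2: (1-0.372)·(0.48,3.25) + 0.372·(-1.34,1.48) = (-0.1970,2.5916)
  v3: (1-0.372)·(-1.72,2.47) + 0.372·(-2.57,1.54) = (-2.0362,2.1240)
  v4: (1-0.372)·(-4.01,0.68) + 0.372·(-4.07,0.5) = (-4.0323,0.6130)
  v5: (1-0.372)·(-3.45,-2.53) + 0.372·(-2.81,-0.85) = (-3.2119,-1.9050)
  v6: (1-0.372)·(0.8,-4.68) + 0.372·(-1.2,-1.95) = (0.0560,-3.6644)
  v7: (1-0.372)·(2.44,-3.58) + 0.372·(-0.33,-1.71) = (1.4096,-2.8844)
  v8: (1-0.372)·(2.29,-1.08) + 0.372·(0.56,-0.92) = (1.6464,-1.0205)
Perimeter = Σ |v_{i+1} − v_i|:
  edge 1→2: √(-1.3902² + 1.0834²) = 1.7625 (running 1.7625)
  edge 2→3: √(-1.8392² + -0.4675²) = 1.8977 (running 3.6602)
  edge 3→4: √(-1.9961² + -1.5110²) = 2.5035 (running 6.1637)
  edge 4→5: √(0.8204² + -2.5181²) = 2.6484 (running 8.8121)
  edge 5→6: √(3.2679² + -1.7594²) = 3.7114 (running 12.5235)
  edge 6→7: √(1.3536² + 0.7801²) = 1.5623 (running 14.0858)
  edge 7→8: √(0.2369² + 1.8639²) = 1.8789 (running 15.9646)
  edge 8→1: √(-0.4532² + 2.5286²) = 2.5689 (running 18.5336)
Perimeter = 18.5336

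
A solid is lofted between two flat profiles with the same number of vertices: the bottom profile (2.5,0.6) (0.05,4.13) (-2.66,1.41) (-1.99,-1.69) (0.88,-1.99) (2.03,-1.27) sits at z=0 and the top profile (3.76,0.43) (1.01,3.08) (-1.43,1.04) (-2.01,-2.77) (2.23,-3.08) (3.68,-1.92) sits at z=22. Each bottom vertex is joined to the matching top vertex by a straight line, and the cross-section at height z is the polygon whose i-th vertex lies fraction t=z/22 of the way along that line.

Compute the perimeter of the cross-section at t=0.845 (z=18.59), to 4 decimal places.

Perimeter at t=0.845: 18.9806

Cross-section at t=0.845: each vertex is (1-t)·p0[i] + t·p1[i].
  v1: (1-0.845)·(2.5,0.6) + 0.845·(3.76,0.43) = (3.5647,0.4564)
  v2: (1-0.845)·(0.05,4.13) + 0.845·(1.01,3.08) = (0.8612,3.2428)
  v3: (1-0.845)·(-2.66,1.41) + 0.845·(-1.43,1.04) = (-1.6206,1.0974)
  v4: (1-0.845)·(-1.99,-1.69) + 0.845·(-2.01,-2.77) = (-2.0069,-2.6026)
  v5: (1-0.845)·(0.88,-1.99) + 0.845·(2.23,-3.08) = (2.0208,-2.9110)
  v6: (1-0.845)·(2.03,-1.27) + 0.845·(3.68,-1.92) = (3.4242,-1.8192)
Perimeter = Σ |v_{i+1} − v_i|:
  edge 1→2: √(-2.7035² + 2.7864²) = 3.8824 (running 3.8824)
  edge 2→3: √(-2.4818² + -2.1454²) = 3.2806 (running 7.1630)
  edge 3→4: √(-0.3862² + -3.7000²) = 3.7201 (running 10.8830)
  edge 4→5: √(4.0276² + -0.3084²) = 4.0394 (running 14.9225)
  edge 5→6: √(1.4035² + 1.0918²) = 1.7782 (running 16.7006)
  edge 6→1: √(0.1404² + 2.2756²) = 2.2799 (running 18.9806)
Perimeter = 18.9806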